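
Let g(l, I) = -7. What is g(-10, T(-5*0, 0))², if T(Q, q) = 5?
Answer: 49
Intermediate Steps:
g(-10, T(-5*0, 0))² = (-7)² = 49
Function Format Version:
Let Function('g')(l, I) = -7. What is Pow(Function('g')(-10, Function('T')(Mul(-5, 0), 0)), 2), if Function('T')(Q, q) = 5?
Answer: 49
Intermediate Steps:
Pow(Function('g')(-10, Function('T')(Mul(-5, 0), 0)), 2) = Pow(-7, 2) = 49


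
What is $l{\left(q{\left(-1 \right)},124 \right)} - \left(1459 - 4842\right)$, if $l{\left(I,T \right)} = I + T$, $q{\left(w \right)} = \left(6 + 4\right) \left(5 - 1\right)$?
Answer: $3547$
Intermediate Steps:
$q{\left(w \right)} = 40$ ($q{\left(w \right)} = 10 \cdot 4 = 40$)
$l{\left(q{\left(-1 \right)},124 \right)} - \left(1459 - 4842\right) = \left(40 + 124\right) - \left(1459 - 4842\right) = 164 - -3383 = 164 + 3383 = 3547$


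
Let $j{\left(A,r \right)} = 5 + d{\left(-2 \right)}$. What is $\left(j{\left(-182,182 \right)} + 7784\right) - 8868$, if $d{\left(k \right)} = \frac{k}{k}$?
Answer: $-1078$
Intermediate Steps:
$d{\left(k \right)} = 1$
$j{\left(A,r \right)} = 6$ ($j{\left(A,r \right)} = 5 + 1 = 6$)
$\left(j{\left(-182,182 \right)} + 7784\right) - 8868 = \left(6 + 7784\right) - 8868 = 7790 - 8868 = -1078$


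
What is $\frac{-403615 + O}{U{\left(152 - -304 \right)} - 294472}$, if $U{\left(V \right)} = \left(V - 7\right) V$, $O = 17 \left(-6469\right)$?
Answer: $\frac{128397}{22432} \approx 5.7238$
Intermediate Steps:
$O = -109973$
$U{\left(V \right)} = V \left(-7 + V\right)$ ($U{\left(V \right)} = \left(-7 + V\right) V = V \left(-7 + V\right)$)
$\frac{-403615 + O}{U{\left(152 - -304 \right)} - 294472} = \frac{-403615 - 109973}{\left(152 - -304\right) \left(-7 + \left(152 - -304\right)\right) - 294472} = - \frac{513588}{\left(152 + 304\right) \left(-7 + \left(152 + 304\right)\right) - 294472} = - \frac{513588}{456 \left(-7 + 456\right) - 294472} = - \frac{513588}{456 \cdot 449 - 294472} = - \frac{513588}{204744 - 294472} = - \frac{513588}{-89728} = \left(-513588\right) \left(- \frac{1}{89728}\right) = \frac{128397}{22432}$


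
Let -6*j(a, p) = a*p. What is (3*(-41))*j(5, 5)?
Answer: 1025/2 ≈ 512.50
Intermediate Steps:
j(a, p) = -a*p/6
(3*(-41))*j(5, 5) = (3*(-41))*(-1/6*5*5) = -123*(-25/6) = 1025/2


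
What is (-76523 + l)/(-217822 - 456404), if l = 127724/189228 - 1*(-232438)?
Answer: -3687951418/15947804691 ≈ -0.23125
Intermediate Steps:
l = 10995976397/47307 (l = 127724*(1/189228) + 232438 = 31931/47307 + 232438 = 10995976397/47307 ≈ 2.3244e+5)
(-76523 + l)/(-217822 - 456404) = (-76523 + 10995976397/47307)/(-217822 - 456404) = (7375902836/47307)/(-674226) = (7375902836/47307)*(-1/674226) = -3687951418/15947804691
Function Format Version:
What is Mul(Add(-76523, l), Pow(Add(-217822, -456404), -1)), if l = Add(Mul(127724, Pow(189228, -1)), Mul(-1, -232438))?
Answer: Rational(-3687951418, 15947804691) ≈ -0.23125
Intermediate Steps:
l = Rational(10995976397, 47307) (l = Add(Mul(127724, Rational(1, 189228)), 232438) = Add(Rational(31931, 47307), 232438) = Rational(10995976397, 47307) ≈ 2.3244e+5)
Mul(Add(-76523, l), Pow(Add(-217822, -456404), -1)) = Mul(Add(-76523, Rational(10995976397, 47307)), Pow(Add(-217822, -456404), -1)) = Mul(Rational(7375902836, 47307), Pow(-674226, -1)) = Mul(Rational(7375902836, 47307), Rational(-1, 674226)) = Rational(-3687951418, 15947804691)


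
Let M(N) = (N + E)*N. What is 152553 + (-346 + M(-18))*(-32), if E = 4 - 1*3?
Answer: 153833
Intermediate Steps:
E = 1 (E = 4 - 3 = 1)
M(N) = N*(1 + N) (M(N) = (N + 1)*N = (1 + N)*N = N*(1 + N))
152553 + (-346 + M(-18))*(-32) = 152553 + (-346 - 18*(1 - 18))*(-32) = 152553 + (-346 - 18*(-17))*(-32) = 152553 + (-346 + 306)*(-32) = 152553 - 40*(-32) = 152553 + 1280 = 153833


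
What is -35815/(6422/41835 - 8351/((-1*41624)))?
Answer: -62366093532600/616673413 ≈ -1.0113e+5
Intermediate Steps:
-35815/(6422/41835 - 8351/((-1*41624))) = -35815/(6422*(1/41835) - 8351/(-41624)) = -35815/(6422/41835 - 8351*(-1/41624)) = -35815/(6422/41835 + 8351/41624) = -35815/616673413/1741340040 = -35815*1741340040/616673413 = -62366093532600/616673413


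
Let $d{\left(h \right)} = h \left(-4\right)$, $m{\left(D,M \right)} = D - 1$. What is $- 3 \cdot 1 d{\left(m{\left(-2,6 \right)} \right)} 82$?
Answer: $-2952$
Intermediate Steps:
$m{\left(D,M \right)} = -1 + D$
$d{\left(h \right)} = - 4 h$
$- 3 \cdot 1 d{\left(m{\left(-2,6 \right)} \right)} 82 = - 3 \cdot 1 \left(- 4 \left(-1 - 2\right)\right) 82 = - 3 \cdot 1 \left(\left(-4\right) \left(-3\right)\right) 82 = - 3 \cdot 1 \cdot 12 \cdot 82 = \left(-3\right) 12 \cdot 82 = \left(-36\right) 82 = -2952$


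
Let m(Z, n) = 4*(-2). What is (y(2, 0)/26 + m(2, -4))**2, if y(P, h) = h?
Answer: 64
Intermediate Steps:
m(Z, n) = -8
(y(2, 0)/26 + m(2, -4))**2 = (0/26 - 8)**2 = (0*(1/26) - 8)**2 = (0 - 8)**2 = (-8)**2 = 64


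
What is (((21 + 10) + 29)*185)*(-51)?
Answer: -566100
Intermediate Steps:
(((21 + 10) + 29)*185)*(-51) = ((31 + 29)*185)*(-51) = (60*185)*(-51) = 11100*(-51) = -566100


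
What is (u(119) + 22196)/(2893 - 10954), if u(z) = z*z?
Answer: -12119/2687 ≈ -4.5102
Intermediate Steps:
u(z) = z²
(u(119) + 22196)/(2893 - 10954) = (119² + 22196)/(2893 - 10954) = (14161 + 22196)/(-8061) = 36357*(-1/8061) = -12119/2687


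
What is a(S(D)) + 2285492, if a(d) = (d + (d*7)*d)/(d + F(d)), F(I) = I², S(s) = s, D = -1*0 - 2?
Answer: 2285505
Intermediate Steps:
D = -2 (D = 0 - 2 = -2)
a(d) = (d + 7*d²)/(d + d²) (a(d) = (d + (d*7)*d)/(d + d²) = (d + (7*d)*d)/(d + d²) = (d + 7*d²)/(d + d²))
a(S(D)) + 2285492 = (1 + 7*(-2))/(1 - 2) + 2285492 = (1 - 14)/(-1) + 2285492 = -1*(-13) + 2285492 = 13 + 2285492 = 2285505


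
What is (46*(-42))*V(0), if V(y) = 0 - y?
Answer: 0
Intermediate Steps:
V(y) = -y
(46*(-42))*V(0) = (46*(-42))*(-1*0) = -1932*0 = 0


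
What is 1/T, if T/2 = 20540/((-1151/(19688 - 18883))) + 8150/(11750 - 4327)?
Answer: -8543873/245455394900 ≈ -3.4808e-5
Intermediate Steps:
T = -245455394900/8543873 (T = 2*(20540/((-1151/(19688 - 18883))) + 8150/(11750 - 4327)) = 2*(20540/((-1151/805)) + 8150/7423) = 2*(20540/((-1151*1/805)) + 8150*(1/7423)) = 2*(20540/(-1151/805) + 8150/7423) = 2*(20540*(-805/1151) + 8150/7423) = 2*(-16534700/1151 + 8150/7423) = 2*(-122727697450/8543873) = -245455394900/8543873 ≈ -28729.)
1/T = 1/(-245455394900/8543873) = -8543873/245455394900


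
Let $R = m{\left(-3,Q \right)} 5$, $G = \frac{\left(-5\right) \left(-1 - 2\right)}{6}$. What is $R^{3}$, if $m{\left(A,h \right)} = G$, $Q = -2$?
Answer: $\frac{15625}{8} \approx 1953.1$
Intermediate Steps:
$G = \frac{5}{2}$ ($G = \left(-5\right) \left(-3\right) \frac{1}{6} = 15 \cdot \frac{1}{6} = \frac{5}{2} \approx 2.5$)
$m{\left(A,h \right)} = \frac{5}{2}$
$R = \frac{25}{2}$ ($R = \frac{5}{2} \cdot 5 = \frac{25}{2} \approx 12.5$)
$R^{3} = \left(\frac{25}{2}\right)^{3} = \frac{15625}{8}$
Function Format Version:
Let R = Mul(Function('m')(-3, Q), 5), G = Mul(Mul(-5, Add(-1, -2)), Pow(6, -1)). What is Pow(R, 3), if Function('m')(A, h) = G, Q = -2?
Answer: Rational(15625, 8) ≈ 1953.1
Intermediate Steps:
G = Rational(5, 2) (G = Mul(Mul(-5, -3), Rational(1, 6)) = Mul(15, Rational(1, 6)) = Rational(5, 2) ≈ 2.5000)
Function('m')(A, h) = Rational(5, 2)
R = Rational(25, 2) (R = Mul(Rational(5, 2), 5) = Rational(25, 2) ≈ 12.500)
Pow(R, 3) = Pow(Rational(25, 2), 3) = Rational(15625, 8)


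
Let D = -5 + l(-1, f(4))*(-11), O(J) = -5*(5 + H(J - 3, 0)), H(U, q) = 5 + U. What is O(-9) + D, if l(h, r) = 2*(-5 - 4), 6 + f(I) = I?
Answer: 203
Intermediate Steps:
f(I) = -6 + I
l(h, r) = -18 (l(h, r) = 2*(-9) = -18)
O(J) = -35 - 5*J (O(J) = -5*(5 + (5 + (J - 3))) = -5*(5 + (5 + (-3 + J))) = -5*(5 + (2 + J)) = -5*(7 + J) = -35 - 5*J)
D = 193 (D = -5 - 18*(-11) = -5 + 198 = 193)
O(-9) + D = (-35 - 5*(-9)) + 193 = (-35 + 45) + 193 = 10 + 193 = 203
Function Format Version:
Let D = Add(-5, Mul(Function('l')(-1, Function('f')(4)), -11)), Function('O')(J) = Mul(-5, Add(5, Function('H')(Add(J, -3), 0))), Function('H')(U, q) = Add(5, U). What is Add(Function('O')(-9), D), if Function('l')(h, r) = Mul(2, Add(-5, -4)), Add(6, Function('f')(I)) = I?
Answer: 203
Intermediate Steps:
Function('f')(I) = Add(-6, I)
Function('l')(h, r) = -18 (Function('l')(h, r) = Mul(2, -9) = -18)
Function('O')(J) = Add(-35, Mul(-5, J)) (Function('O')(J) = Mul(-5, Add(5, Add(5, Add(J, -3)))) = Mul(-5, Add(5, Add(5, Add(-3, J)))) = Mul(-5, Add(5, Add(2, J))) = Mul(-5, Add(7, J)) = Add(-35, Mul(-5, J)))
D = 193 (D = Add(-5, Mul(-18, -11)) = Add(-5, 198) = 193)
Add(Function('O')(-9), D) = Add(Add(-35, Mul(-5, -9)), 193) = Add(Add(-35, 45), 193) = Add(10, 193) = 203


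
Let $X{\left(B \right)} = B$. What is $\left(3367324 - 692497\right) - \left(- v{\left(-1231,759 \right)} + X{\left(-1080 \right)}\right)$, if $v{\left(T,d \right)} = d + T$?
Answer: $2675435$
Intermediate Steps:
$v{\left(T,d \right)} = T + d$
$\left(3367324 - 692497\right) - \left(- v{\left(-1231,759 \right)} + X{\left(-1080 \right)}\right) = \left(3367324 - 692497\right) + \left(\left(-1231 + 759\right) - -1080\right) = 2674827 + \left(-472 + 1080\right) = 2674827 + 608 = 2675435$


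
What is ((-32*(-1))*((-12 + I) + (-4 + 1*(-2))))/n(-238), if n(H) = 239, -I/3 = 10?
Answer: -1536/239 ≈ -6.4268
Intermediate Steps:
I = -30 (I = -3*10 = -30)
((-32*(-1))*((-12 + I) + (-4 + 1*(-2))))/n(-238) = ((-32*(-1))*((-12 - 30) + (-4 + 1*(-2))))/239 = (32*(-42 + (-4 - 2)))*(1/239) = (32*(-42 - 6))*(1/239) = (32*(-48))*(1/239) = -1536*1/239 = -1536/239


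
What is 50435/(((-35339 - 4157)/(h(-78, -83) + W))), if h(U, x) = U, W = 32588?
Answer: -819820925/19748 ≈ -41514.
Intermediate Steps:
50435/(((-35339 - 4157)/(h(-78, -83) + W))) = 50435/(((-35339 - 4157)/(-78 + 32588))) = 50435/((-39496/32510)) = 50435/((-39496*1/32510)) = 50435/(-19748/16255) = 50435*(-16255/19748) = -819820925/19748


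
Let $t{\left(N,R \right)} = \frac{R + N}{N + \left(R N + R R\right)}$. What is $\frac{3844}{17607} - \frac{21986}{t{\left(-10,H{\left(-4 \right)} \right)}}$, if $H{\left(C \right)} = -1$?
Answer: $\frac{387149786}{193677} \approx 1998.9$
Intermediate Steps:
$t{\left(N,R \right)} = \frac{N + R}{N + R^{2} + N R}$ ($t{\left(N,R \right)} = \frac{N + R}{N + \left(N R + R^{2}\right)} = \frac{N + R}{N + \left(R^{2} + N R\right)} = \frac{N + R}{N + R^{2} + N R}$)
$\frac{3844}{17607} - \frac{21986}{t{\left(-10,H{\left(-4 \right)} \right)}} = \frac{3844}{17607} - \frac{21986}{\frac{1}{-10 + \left(-1\right)^{2} - -10} \left(-10 - 1\right)} = 3844 \cdot \frac{1}{17607} - \frac{21986}{\frac{1}{-10 + 1 + 10} \left(-11\right)} = \frac{3844}{17607} - \frac{21986}{1^{-1} \left(-11\right)} = \frac{3844}{17607} - \frac{21986}{1 \left(-11\right)} = \frac{3844}{17607} - \frac{21986}{-11} = \frac{3844}{17607} - - \frac{21986}{11} = \frac{3844}{17607} + \frac{21986}{11} = \frac{387149786}{193677}$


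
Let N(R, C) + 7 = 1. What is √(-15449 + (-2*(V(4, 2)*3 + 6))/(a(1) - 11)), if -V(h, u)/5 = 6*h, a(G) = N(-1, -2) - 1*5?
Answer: I*√1873223/11 ≈ 124.42*I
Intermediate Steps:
N(R, C) = -6 (N(R, C) = -7 + 1 = -6)
a(G) = -11 (a(G) = -6 - 1*5 = -6 - 5 = -11)
V(h, u) = -30*h
√(-15449 + (-2*(V(4, 2)*3 + 6))/(a(1) - 11)) = √(-15449 + (-2*(-30*4*3 + 6))/(-11 - 11)) = √(-15449 - 2*(-120*3 + 6)/(-22)) = √(-15449 - 2*(-360 + 6)*(-1/22)) = √(-15449 - 2*(-354)*(-1/22)) = √(-15449 + 708*(-1/22)) = √(-15449 - 354/11) = √(-170293/11) = I*√1873223/11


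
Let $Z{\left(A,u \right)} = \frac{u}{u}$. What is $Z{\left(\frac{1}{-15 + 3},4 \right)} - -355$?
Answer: $356$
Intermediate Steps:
$Z{\left(A,u \right)} = 1$
$Z{\left(\frac{1}{-15 + 3},4 \right)} - -355 = 1 - -355 = 1 + 355 = 356$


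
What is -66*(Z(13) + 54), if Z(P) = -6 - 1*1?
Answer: -3102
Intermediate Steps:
Z(P) = -7 (Z(P) = -6 - 1 = -7)
-66*(Z(13) + 54) = -66*(-7 + 54) = -66*47 = -3102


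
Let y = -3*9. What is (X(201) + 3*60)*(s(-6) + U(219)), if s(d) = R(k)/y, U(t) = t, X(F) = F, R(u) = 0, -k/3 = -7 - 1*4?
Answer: 83439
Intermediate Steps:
k = 33 (k = -3*(-7 - 1*4) = -3*(-7 - 4) = -3*(-11) = 33)
y = -27
s(d) = 0 (s(d) = 0/(-27) = 0*(-1/27) = 0)
(X(201) + 3*60)*(s(-6) + U(219)) = (201 + 3*60)*(0 + 219) = (201 + 180)*219 = 381*219 = 83439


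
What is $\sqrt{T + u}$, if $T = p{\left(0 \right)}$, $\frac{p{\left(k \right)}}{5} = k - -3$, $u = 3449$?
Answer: $2 \sqrt{866} \approx 58.856$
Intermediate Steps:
$p{\left(k \right)} = 15 + 5 k$ ($p{\left(k \right)} = 5 \left(k - -3\right) = 5 \left(k + 3\right) = 5 \left(3 + k\right) = 15 + 5 k$)
$T = 15$ ($T = 15 + 5 \cdot 0 = 15 + 0 = 15$)
$\sqrt{T + u} = \sqrt{15 + 3449} = \sqrt{3464} = 2 \sqrt{866}$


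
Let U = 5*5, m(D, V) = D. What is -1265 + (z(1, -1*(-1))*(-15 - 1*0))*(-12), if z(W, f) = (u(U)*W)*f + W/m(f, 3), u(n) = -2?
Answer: -1445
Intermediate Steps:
U = 25
z(W, f) = W/f - 2*W*f (z(W, f) = (-2*W)*f + W/f = -2*W*f + W/f = W/f - 2*W*f)
-1265 + (z(1, -1*(-1))*(-15 - 1*0))*(-12) = -1265 + ((1/(-1*(-1)) - 2*1*(-1*(-1)))*(-15 - 1*0))*(-12) = -1265 + ((1/1 - 2*1*1)*(-15 + 0))*(-12) = -1265 + ((1*1 - 2)*(-15))*(-12) = -1265 + ((1 - 2)*(-15))*(-12) = -1265 - 1*(-15)*(-12) = -1265 + 15*(-12) = -1265 - 180 = -1445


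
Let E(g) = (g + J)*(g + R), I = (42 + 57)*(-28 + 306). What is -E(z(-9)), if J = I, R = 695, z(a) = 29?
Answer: -19946924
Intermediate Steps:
I = 27522 (I = 99*278 = 27522)
J = 27522
E(g) = (695 + g)*(27522 + g) (E(g) = (g + 27522)*(g + 695) = (27522 + g)*(695 + g) = (695 + g)*(27522 + g))
-E(z(-9)) = -(19127790 + 29² + 28217*29) = -(19127790 + 841 + 818293) = -1*19946924 = -19946924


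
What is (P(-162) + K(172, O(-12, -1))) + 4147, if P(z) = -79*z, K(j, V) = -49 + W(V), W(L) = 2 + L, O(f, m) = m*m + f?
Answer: 16887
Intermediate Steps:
O(f, m) = f + m² (O(f, m) = m² + f = f + m²)
K(j, V) = -47 + V (K(j, V) = -49 + (2 + V) = -47 + V)
(P(-162) + K(172, O(-12, -1))) + 4147 = (-79*(-162) + (-47 + (-12 + (-1)²))) + 4147 = (12798 + (-47 + (-12 + 1))) + 4147 = (12798 + (-47 - 11)) + 4147 = (12798 - 58) + 4147 = 12740 + 4147 = 16887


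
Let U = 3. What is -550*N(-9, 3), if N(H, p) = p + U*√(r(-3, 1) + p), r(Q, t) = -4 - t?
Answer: -1650 - 1650*I*√2 ≈ -1650.0 - 2333.5*I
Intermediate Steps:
N(H, p) = p + 3*√(-5 + p) (N(H, p) = p + 3*√((-4 - 1*1) + p) = p + 3*√((-4 - 1) + p) = p + 3*√(-5 + p))
-550*N(-9, 3) = -550*(3 + 3*√(-5 + 3)) = -550*(3 + 3*√(-2)) = -550*(3 + 3*(I*√2)) = -550*(3 + 3*I*√2) = -1650 - 1650*I*√2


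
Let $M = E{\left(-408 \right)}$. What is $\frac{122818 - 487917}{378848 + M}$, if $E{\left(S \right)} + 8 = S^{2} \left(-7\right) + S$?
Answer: $\frac{365099}{786816} \approx 0.46402$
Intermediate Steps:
$E{\left(S \right)} = -8 + S - 7 S^{2}$ ($E{\left(S \right)} = -8 + \left(S^{2} \left(-7\right) + S\right) = -8 - \left(- S + 7 S^{2}\right) = -8 + S - 7 S^{2}$)
$M = -1165664$ ($M = -8 - 408 - 7 \left(-408\right)^{2} = -8 - 408 - 1165248 = -1165664$)
$\frac{122818 - 487917}{378848 + M} = \frac{122818 - 487917}{378848 - 1165664} = - \frac{365099}{-786816} = \left(-365099\right) \left(- \frac{1}{786816}\right) = \frac{365099}{786816}$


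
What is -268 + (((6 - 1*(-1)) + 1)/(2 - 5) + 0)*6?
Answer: -284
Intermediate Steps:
-268 + (((6 - 1*(-1)) + 1)/(2 - 5) + 0)*6 = -268 + (((6 + 1) + 1)/(-3) + 0)*6 = -268 + ((7 + 1)*(-⅓) + 0)*6 = -268 + (8*(-⅓) + 0)*6 = -268 + (-8/3 + 0)*6 = -268 - 8/3*6 = -268 - 16 = -284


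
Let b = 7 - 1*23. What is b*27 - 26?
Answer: -458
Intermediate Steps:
b = -16 (b = 7 - 23 = -16)
b*27 - 26 = -16*27 - 26 = -432 - 26 = -458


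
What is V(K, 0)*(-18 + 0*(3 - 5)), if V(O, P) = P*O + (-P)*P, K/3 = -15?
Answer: 0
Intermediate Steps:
K = -45 (K = 3*(-15) = -45)
V(O, P) = -P² + O*P (V(O, P) = O*P - P² = -P² + O*P)
V(K, 0)*(-18 + 0*(3 - 5)) = (0*(-45 - 1*0))*(-18 + 0*(3 - 5)) = (0*(-45 + 0))*(-18 + 0*(-2)) = (0*(-45))*(-18 + 0) = 0*(-18) = 0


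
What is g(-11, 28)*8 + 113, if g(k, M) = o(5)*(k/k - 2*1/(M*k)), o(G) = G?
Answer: 11801/77 ≈ 153.26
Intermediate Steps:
g(k, M) = 5 - 10/(M*k) (g(k, M) = 5*(k/k - 2*1/(M*k)) = 5*(1 - 2*1/(M*k)) = 5*(1 - 2/(M*k)) = 5 - 10/(M*k))
g(-11, 28)*8 + 113 = (5 - 10/(28*(-11)))*8 + 113 = (5 - 10*1/28*(-1/11))*8 + 113 = (5 + 5/154)*8 + 113 = (775/154)*8 + 113 = 3100/77 + 113 = 11801/77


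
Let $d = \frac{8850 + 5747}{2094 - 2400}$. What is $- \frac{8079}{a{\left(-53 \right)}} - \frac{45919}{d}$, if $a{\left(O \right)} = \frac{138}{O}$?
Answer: $\frac{2729771057}{671462} \approx 4065.4$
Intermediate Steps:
$d = - \frac{14597}{306}$ ($d = \frac{14597}{-306} = 14597 \left(- \frac{1}{306}\right) = - \frac{14597}{306} \approx -47.703$)
$- \frac{8079}{a{\left(-53 \right)}} - \frac{45919}{d} = - \frac{8079}{138 \frac{1}{-53}} - \frac{45919}{- \frac{14597}{306}} = - \frac{8079}{138 \left(- \frac{1}{53}\right)} - - \frac{14051214}{14597} = - \frac{8079}{- \frac{138}{53}} + \frac{14051214}{14597} = \left(-8079\right) \left(- \frac{53}{138}\right) + \frac{14051214}{14597} = \frac{142729}{46} + \frac{14051214}{14597} = \frac{2729771057}{671462}$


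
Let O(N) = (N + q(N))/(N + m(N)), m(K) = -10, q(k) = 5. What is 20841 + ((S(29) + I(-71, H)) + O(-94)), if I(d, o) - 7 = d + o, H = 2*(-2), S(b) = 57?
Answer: 2166409/104 ≈ 20831.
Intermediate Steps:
H = -4
I(d, o) = 7 + d + o (I(d, o) = 7 + (d + o) = 7 + d + o)
O(N) = (5 + N)/(-10 + N) (O(N) = (N + 5)/(N - 10) = (5 + N)/(-10 + N))
20841 + ((S(29) + I(-71, H)) + O(-94)) = 20841 + ((57 + (7 - 71 - 4)) + (5 - 94)/(-10 - 94)) = 20841 + ((57 - 68) - 89/(-104)) = 20841 + (-11 - 1/104*(-89)) = 20841 + (-11 + 89/104) = 20841 - 1055/104 = 2166409/104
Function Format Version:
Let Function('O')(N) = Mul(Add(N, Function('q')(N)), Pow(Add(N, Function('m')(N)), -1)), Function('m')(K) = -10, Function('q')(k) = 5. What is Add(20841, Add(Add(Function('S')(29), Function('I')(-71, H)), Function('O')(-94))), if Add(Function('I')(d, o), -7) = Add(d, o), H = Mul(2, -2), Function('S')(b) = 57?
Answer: Rational(2166409, 104) ≈ 20831.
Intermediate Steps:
H = -4
Function('I')(d, o) = Add(7, d, o) (Function('I')(d, o) = Add(7, Add(d, o)) = Add(7, d, o))
Function('O')(N) = Mul(Pow(Add(-10, N), -1), Add(5, N)) (Function('O')(N) = Mul(Add(N, 5), Pow(Add(N, -10), -1)) = Mul(Add(5, N), Pow(Add(-10, N), -1)) = Mul(Pow(Add(-10, N), -1), Add(5, N)))
Add(20841, Add(Add(Function('S')(29), Function('I')(-71, H)), Function('O')(-94))) = Add(20841, Add(Add(57, Add(7, -71, -4)), Mul(Pow(Add(-10, -94), -1), Add(5, -94)))) = Add(20841, Add(Add(57, -68), Mul(Pow(-104, -1), -89))) = Add(20841, Add(-11, Mul(Rational(-1, 104), -89))) = Add(20841, Add(-11, Rational(89, 104))) = Add(20841, Rational(-1055, 104)) = Rational(2166409, 104)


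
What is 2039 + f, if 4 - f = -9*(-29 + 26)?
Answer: 2016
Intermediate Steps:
f = -23 (f = 4 - (-9)*(-29 + 26) = 4 - (-9)*(-3) = 4 - 1*27 = 4 - 27 = -23)
2039 + f = 2039 - 23 = 2016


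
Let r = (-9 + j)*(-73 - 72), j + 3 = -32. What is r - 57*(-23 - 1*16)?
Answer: 8603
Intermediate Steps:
j = -35 (j = -3 - 32 = -35)
r = 6380 (r = (-9 - 35)*(-73 - 72) = -44*(-145) = 6380)
r - 57*(-23 - 1*16) = 6380 - 57*(-23 - 1*16) = 6380 - 57*(-23 - 16) = 6380 - 57*(-39) = 6380 + 2223 = 8603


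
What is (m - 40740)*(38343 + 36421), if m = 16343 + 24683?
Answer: 21382504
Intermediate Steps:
m = 41026
(m - 40740)*(38343 + 36421) = (41026 - 40740)*(38343 + 36421) = 286*74764 = 21382504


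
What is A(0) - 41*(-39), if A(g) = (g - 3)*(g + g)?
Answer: 1599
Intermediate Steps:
A(g) = 2*g*(-3 + g) (A(g) = (-3 + g)*(2*g) = 2*g*(-3 + g))
A(0) - 41*(-39) = 2*0*(-3 + 0) - 41*(-39) = 2*0*(-3) + 1599 = 0 + 1599 = 1599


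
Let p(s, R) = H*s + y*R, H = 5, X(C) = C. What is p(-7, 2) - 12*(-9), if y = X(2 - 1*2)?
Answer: 73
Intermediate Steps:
y = 0 (y = 2 - 1*2 = 2 - 2 = 0)
p(s, R) = 5*s (p(s, R) = 5*s + 0*R = 5*s + 0 = 5*s)
p(-7, 2) - 12*(-9) = 5*(-7) - 12*(-9) = -35 + 108 = 73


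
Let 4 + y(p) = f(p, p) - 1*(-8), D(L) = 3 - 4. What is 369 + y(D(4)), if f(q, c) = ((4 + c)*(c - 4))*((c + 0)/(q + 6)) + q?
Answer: 375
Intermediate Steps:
D(L) = -1
f(q, c) = q + c*(-4 + c)*(4 + c)/(6 + q) (f(q, c) = ((4 + c)*(-4 + c))*(c/(6 + q)) + q = ((-4 + c)*(4 + c))*(c/(6 + q)) + q = c*(-4 + c)*(4 + c)/(6 + q) + q = q + c*(-4 + c)*(4 + c)/(6 + q))
y(p) = 4 + (p² + p³ - 10*p)/(6 + p) (y(p) = -4 + ((p³ + p² - 16*p + 6*p)/(6 + p) - 1*(-8)) = -4 + ((p² + p³ - 10*p)/(6 + p) + 8) = -4 + (8 + (p² + p³ - 10*p)/(6 + p)) = 4 + (p² + p³ - 10*p)/(6 + p))
369 + y(D(4)) = 369 + (24 + (-1)² + (-1)³ - 6*(-1))/(6 - 1) = 369 + (24 + 1 - 1 + 6)/5 = 369 + (⅕)*30 = 369 + 6 = 375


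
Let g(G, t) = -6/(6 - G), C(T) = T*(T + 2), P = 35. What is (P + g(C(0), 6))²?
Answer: 1156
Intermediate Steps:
C(T) = T*(2 + T)
(P + g(C(0), 6))² = (35 + 6/(-6 + 0*(2 + 0)))² = (35 + 6/(-6 + 0*2))² = (35 + 6/(-6 + 0))² = (35 + 6/(-6))² = (35 + 6*(-⅙))² = (35 - 1)² = 34² = 1156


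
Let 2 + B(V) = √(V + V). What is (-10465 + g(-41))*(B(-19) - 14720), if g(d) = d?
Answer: 154669332 - 10506*I*√38 ≈ 1.5467e+8 - 64763.0*I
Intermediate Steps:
B(V) = -2 + √2*√V (B(V) = -2 + √(V + V) = -2 + √(2*V) = -2 + √2*√V)
(-10465 + g(-41))*(B(-19) - 14720) = (-10465 - 41)*((-2 + √2*√(-19)) - 14720) = -10506*((-2 + √2*(I*√19)) - 14720) = -10506*((-2 + I*√38) - 14720) = -10506*(-14722 + I*√38) = 154669332 - 10506*I*√38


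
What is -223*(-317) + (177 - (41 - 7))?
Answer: 70834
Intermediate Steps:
-223*(-317) + (177 - (41 - 7)) = 70691 + (177 - 1*34) = 70691 + (177 - 34) = 70691 + 143 = 70834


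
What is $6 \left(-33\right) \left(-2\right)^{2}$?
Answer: $-792$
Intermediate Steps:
$6 \left(-33\right) \left(-2\right)^{2} = \left(-198\right) 4 = -792$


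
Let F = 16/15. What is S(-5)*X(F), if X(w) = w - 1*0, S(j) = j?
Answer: -16/3 ≈ -5.3333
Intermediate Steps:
F = 16/15 (F = 16*(1/15) = 16/15 ≈ 1.0667)
X(w) = w (X(w) = w + 0 = w)
S(-5)*X(F) = -5*16/15 = -16/3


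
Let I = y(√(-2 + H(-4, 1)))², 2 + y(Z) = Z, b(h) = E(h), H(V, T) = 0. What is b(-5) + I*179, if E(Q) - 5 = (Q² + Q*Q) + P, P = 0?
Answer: 413 - 716*I*√2 ≈ 413.0 - 1012.6*I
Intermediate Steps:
E(Q) = 5 + 2*Q² (E(Q) = 5 + ((Q² + Q*Q) + 0) = 5 + ((Q² + Q²) + 0) = 5 + (2*Q² + 0) = 5 + 2*Q²)
b(h) = 5 + 2*h²
y(Z) = -2 + Z
I = (-2 + I*√2)² (I = (-2 + √(-2 + 0))² = (-2 + √(-2))² = (-2 + I*√2)² ≈ 2.0 - 5.6569*I)
b(-5) + I*179 = (5 + 2*(-5)²) + (2 - I*√2)²*179 = (5 + 2*25) + 179*(2 - I*√2)² = (5 + 50) + 179*(2 - I*√2)² = 55 + 179*(2 - I*√2)²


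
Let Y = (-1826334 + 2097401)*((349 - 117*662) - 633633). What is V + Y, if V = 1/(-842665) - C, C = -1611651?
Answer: -162344473123243676/842665 ≈ -1.9266e+11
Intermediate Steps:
Y = -192657617446 (Y = 271067*((349 - 77454) - 633633) = 271067*(-77105 - 633633) = 271067*(-710738) = -192657617446)
V = 1358081889914/842665 (V = 1/(-842665) - 1*(-1611651) = -1/842665 + 1611651 = 1358081889914/842665 ≈ 1.6117e+6)
V + Y = 1358081889914/842665 - 192657617446 = -162344473123243676/842665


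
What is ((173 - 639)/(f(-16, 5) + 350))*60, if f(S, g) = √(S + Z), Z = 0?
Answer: -2446500/30629 + 27960*I/30629 ≈ -79.875 + 0.91286*I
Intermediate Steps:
f(S, g) = √S (f(S, g) = √(S + 0) = √S)
((173 - 639)/(f(-16, 5) + 350))*60 = ((173 - 639)/(√(-16) + 350))*60 = -466/(4*I + 350)*60 = -466*(350 - 4*I)/122516*60 = -233*(350 - 4*I)/61258*60 = -6990*(350 - 4*I)/30629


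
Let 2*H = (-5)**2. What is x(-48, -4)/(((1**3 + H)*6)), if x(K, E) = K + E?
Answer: -52/81 ≈ -0.64198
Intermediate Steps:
H = 25/2 (H = (1/2)*(-5)**2 = (1/2)*25 = 25/2 ≈ 12.500)
x(K, E) = E + K
x(-48, -4)/(((1**3 + H)*6)) = (-4 - 48)/(((1**3 + 25/2)*6)) = -52*1/(6*(1 + 25/2)) = -52/((27/2)*6) = -52/81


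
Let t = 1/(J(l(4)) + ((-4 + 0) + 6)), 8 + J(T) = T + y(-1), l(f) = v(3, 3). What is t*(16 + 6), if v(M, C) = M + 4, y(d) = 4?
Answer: 22/5 ≈ 4.4000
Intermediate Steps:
v(M, C) = 4 + M
l(f) = 7 (l(f) = 4 + 3 = 7)
J(T) = -4 + T (J(T) = -8 + (T + 4) = -8 + (4 + T) = -4 + T)
t = ⅕ (t = 1/((-4 + 7) + ((-4 + 0) + 6)) = 1/(3 + (-4 + 6)) = 1/(3 + 2) = 1/5 = ⅕ ≈ 0.20000)
t*(16 + 6) = (16 + 6)/5 = (⅕)*22 = 22/5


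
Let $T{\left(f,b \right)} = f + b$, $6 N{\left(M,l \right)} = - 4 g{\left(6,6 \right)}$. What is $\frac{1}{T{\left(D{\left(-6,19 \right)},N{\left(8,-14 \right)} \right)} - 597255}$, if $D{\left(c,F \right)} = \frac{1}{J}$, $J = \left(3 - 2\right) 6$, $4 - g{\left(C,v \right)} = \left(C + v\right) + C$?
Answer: $- \frac{2}{1194491} \approx -1.6744 \cdot 10^{-6}$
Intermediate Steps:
$g{\left(C,v \right)} = 4 - v - 2 C$ ($g{\left(C,v \right)} = 4 - \left(\left(C + v\right) + C\right) = 4 - \left(v + 2 C\right) = 4 - v - 2 C$)
$J = 6$ ($J = 1 \cdot 6 = 6$)
$N{\left(M,l \right)} = \frac{28}{3}$ ($N{\left(M,l \right)} = \frac{\left(-4\right) \left(4 - 6 - 12\right)}{6} = \frac{\left(-4\right) \left(-14\right)}{6} = \frac{1}{6} \cdot 56 = \frac{28}{3}$)
$D{\left(c,F \right)} = \frac{1}{6}$
$T{\left(f,b \right)} = b + f$
$\frac{1}{T{\left(D{\left(-6,19 \right)},N{\left(8,-14 \right)} \right)} - 597255} = \frac{1}{\left(\frac{28}{3} + \frac{1}{6}\right) - 597255} = \frac{1}{\frac{19}{2} - 597255} = \frac{1}{- \frac{1194491}{2}} = - \frac{2}{1194491}$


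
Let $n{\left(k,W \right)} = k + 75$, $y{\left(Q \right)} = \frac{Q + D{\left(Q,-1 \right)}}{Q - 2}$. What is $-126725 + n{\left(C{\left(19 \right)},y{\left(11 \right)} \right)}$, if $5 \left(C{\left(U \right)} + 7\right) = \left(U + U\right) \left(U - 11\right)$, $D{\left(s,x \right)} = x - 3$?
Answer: $- \frac{632981}{5} \approx -1.266 \cdot 10^{5}$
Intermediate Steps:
$D{\left(s,x \right)} = -3 + x$ ($D{\left(s,x \right)} = x - 3 = -3 + x$)
$y{\left(Q \right)} = \frac{-4 + Q}{-2 + Q}$ ($y{\left(Q \right)} = \frac{Q - 4}{Q - 2} = \frac{Q - 4}{-2 + Q} = \frac{-4 + Q}{-2 + Q}$)
$C{\left(U \right)} = -7 + \frac{2 U \left(-11 + U\right)}{5}$ ($C{\left(U \right)} = -7 + \frac{\left(U + U\right) \left(U - 11\right)}{5} = -7 + \frac{2 U \left(-11 + U\right)}{5}$)
$n{\left(k,W \right)} = 75 + k$
$-126725 + n{\left(C{\left(19 \right)},y{\left(11 \right)} \right)} = -126725 + \left(75 - \left(\frac{453}{5} - \frac{722}{5}\right)\right) = -126725 + \left(75 - - \frac{269}{5}\right) = -126725 + \left(75 + \frac{269}{5}\right) = -126725 + \frac{644}{5} = - \frac{632981}{5}$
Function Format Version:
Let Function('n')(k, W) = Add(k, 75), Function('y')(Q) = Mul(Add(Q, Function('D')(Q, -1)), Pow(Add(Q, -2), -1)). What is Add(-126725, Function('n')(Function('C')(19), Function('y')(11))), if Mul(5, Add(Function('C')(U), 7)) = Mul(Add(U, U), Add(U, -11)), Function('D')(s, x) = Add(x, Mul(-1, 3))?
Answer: Rational(-632981, 5) ≈ -1.2660e+5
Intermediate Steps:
Function('D')(s, x) = Add(-3, x) (Function('D')(s, x) = Add(x, -3) = Add(-3, x))
Function('y')(Q) = Mul(Pow(Add(-2, Q), -1), Add(-4, Q)) (Function('y')(Q) = Mul(Add(Q, Add(-3, -1)), Pow(Add(Q, -2), -1)) = Mul(Add(Q, -4), Pow(Add(-2, Q), -1)) = Mul(Add(-4, Q), Pow(Add(-2, Q), -1)) = Mul(Pow(Add(-2, Q), -1), Add(-4, Q)))
Function('C')(U) = Add(-7, Mul(Rational(2, 5), U, Add(-11, U))) (Function('C')(U) = Add(-7, Mul(Rational(1, 5), Mul(Add(U, U), Add(U, -11)))) = Add(-7, Mul(Rational(1, 5), Mul(Mul(2, U), Add(-11, U)))) = Add(-7, Mul(Rational(1, 5), Mul(2, U, Add(-11, U)))) = Add(-7, Mul(Rational(2, 5), U, Add(-11, U))))
Function('n')(k, W) = Add(75, k)
Add(-126725, Function('n')(Function('C')(19), Function('y')(11))) = Add(-126725, Add(75, Add(-7, Mul(Rational(-22, 5), 19), Mul(Rational(2, 5), Pow(19, 2))))) = Add(-126725, Add(75, Add(-7, Rational(-418, 5), Mul(Rational(2, 5), 361)))) = Add(-126725, Add(75, Add(-7, Rational(-418, 5), Rational(722, 5)))) = Add(-126725, Add(75, Rational(269, 5))) = Add(-126725, Rational(644, 5)) = Rational(-632981, 5)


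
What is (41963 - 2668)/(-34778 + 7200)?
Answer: -39295/27578 ≈ -1.4249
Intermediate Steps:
(41963 - 2668)/(-34778 + 7200) = 39295/(-27578) = 39295*(-1/27578) = -39295/27578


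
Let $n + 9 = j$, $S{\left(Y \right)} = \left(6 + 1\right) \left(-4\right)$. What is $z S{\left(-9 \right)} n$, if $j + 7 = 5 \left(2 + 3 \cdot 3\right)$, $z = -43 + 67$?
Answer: $-26208$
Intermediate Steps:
$z = 24$
$S{\left(Y \right)} = -28$ ($S{\left(Y \right)} = 7 \left(-4\right) = -28$)
$j = 48$ ($j = -7 + 5 \left(2 + 3 \cdot 3\right) = -7 + 5 \left(2 + 9\right) = -7 + 5 \cdot 11 = -7 + 55 = 48$)
$n = 39$ ($n = -9 + 48 = 39$)
$z S{\left(-9 \right)} n = 24 \left(-28\right) 39 = \left(-672\right) 39 = -26208$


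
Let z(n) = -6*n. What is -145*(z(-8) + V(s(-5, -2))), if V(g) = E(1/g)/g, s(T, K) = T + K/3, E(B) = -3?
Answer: -119625/17 ≈ -7036.8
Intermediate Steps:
s(T, K) = T + K/3 (s(T, K) = T + K*(⅓) = T + K/3)
V(g) = -3/g
-145*(z(-8) + V(s(-5, -2))) = -145*(-6*(-8) - 3/(-5 + (⅓)*(-2))) = -145*(48 - 3/(-5 - ⅔)) = -145*(48 - 3/(-17/3)) = -145*(48 - 3*(-3/17)) = -145*(48 + 9/17) = -145*825/17 = -119625/17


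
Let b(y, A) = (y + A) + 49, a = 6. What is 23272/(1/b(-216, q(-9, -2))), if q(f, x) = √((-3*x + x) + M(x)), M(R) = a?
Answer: -3886424 + 23272*√10 ≈ -3.8128e+6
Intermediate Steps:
M(R) = 6
q(f, x) = √(6 - 2*x) (q(f, x) = √((-3*x + x) + 6) = √(-2*x + 6) = √(6 - 2*x))
b(y, A) = 49 + A + y (b(y, A) = (A + y) + 49 = 49 + A + y)
23272/(1/b(-216, q(-9, -2))) = 23272/(1/(49 + √(6 - 2*(-2)) - 216)) = 23272/(1/(49 + √(6 + 4) - 216)) = 23272/(1/(49 + √10 - 216)) = 23272/(1/(-167 + √10)) = 23272*(-167 + √10) = -3886424 + 23272*√10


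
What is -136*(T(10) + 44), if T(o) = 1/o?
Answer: -29988/5 ≈ -5997.6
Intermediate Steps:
-136*(T(10) + 44) = -136*(1/10 + 44) = -136*(⅒ + 44) = -136*441/10 = -29988/5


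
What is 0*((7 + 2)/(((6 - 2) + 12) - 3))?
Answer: 0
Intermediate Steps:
0*((7 + 2)/(((6 - 2) + 12) - 3)) = 0*(9/((4 + 12) - 3)) = 0*(9/(16 - 3)) = 0*(9/13) = 0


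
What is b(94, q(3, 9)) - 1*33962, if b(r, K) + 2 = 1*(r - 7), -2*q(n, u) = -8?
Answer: -33877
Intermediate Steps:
q(n, u) = 4 (q(n, u) = -1/2*(-8) = 4)
b(r, K) = -9 + r (b(r, K) = -2 + 1*(r - 7) = -2 + 1*(-7 + r) = -2 + (-7 + r) = -9 + r)
b(94, q(3, 9)) - 1*33962 = (-9 + 94) - 1*33962 = 85 - 33962 = -33877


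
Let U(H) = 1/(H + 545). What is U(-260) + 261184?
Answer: 74437441/285 ≈ 2.6118e+5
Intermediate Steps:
U(H) = 1/(545 + H)
U(-260) + 261184 = 1/(545 - 260) + 261184 = 1/285 + 261184 = 74437441/285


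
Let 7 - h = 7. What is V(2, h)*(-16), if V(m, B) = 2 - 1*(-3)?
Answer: -80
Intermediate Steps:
h = 0 (h = 7 - 1*7 = 7 - 7 = 0)
V(m, B) = 5 (V(m, B) = 2 + 3 = 5)
V(2, h)*(-16) = 5*(-16) = -80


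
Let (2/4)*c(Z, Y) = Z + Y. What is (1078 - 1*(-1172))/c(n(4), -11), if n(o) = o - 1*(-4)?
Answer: -375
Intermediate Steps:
n(o) = 4 + o (n(o) = o + 4 = 4 + o)
c(Z, Y) = 2*Y + 2*Z (c(Z, Y) = 2*(Z + Y) = 2*(Y + Z) = 2*Y + 2*Z)
(1078 - 1*(-1172))/c(n(4), -11) = (1078 - 1*(-1172))/(2*(-11) + 2*(4 + 4)) = (1078 + 1172)/(-22 + 2*8) = 2250/(-22 + 16) = 2250/(-6) = 2250*(-⅙) = -375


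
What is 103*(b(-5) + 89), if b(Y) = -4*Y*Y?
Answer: -1133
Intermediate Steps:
b(Y) = -4*Y²
103*(b(-5) + 89) = 103*(-4*(-5)² + 89) = 103*(-4*25 + 89) = 103*(-100 + 89) = 103*(-11) = -1133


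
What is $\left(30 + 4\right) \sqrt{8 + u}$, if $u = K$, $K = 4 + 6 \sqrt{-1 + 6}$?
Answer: $34 \sqrt{12 + 6 \sqrt{5}} \approx 171.41$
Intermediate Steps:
$K = 4 + 6 \sqrt{5} \approx 17.416$
$u = 4 + 6 \sqrt{5} \approx 17.416$
$\left(30 + 4\right) \sqrt{8 + u} = \left(30 + 4\right) \sqrt{8 + \left(4 + 6 \sqrt{5}\right)} = 34 \sqrt{12 + 6 \sqrt{5}}$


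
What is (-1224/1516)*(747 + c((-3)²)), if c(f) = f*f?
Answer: -253368/379 ≈ -668.52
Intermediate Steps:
c(f) = f²
(-1224/1516)*(747 + c((-3)²)) = (-1224/1516)*(747 + ((-3)²)²) = (-1224*1/1516)*(747 + 9²) = -306*(747 + 81)/379 = -306/379*828 = -253368/379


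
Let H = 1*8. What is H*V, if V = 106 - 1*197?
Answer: -728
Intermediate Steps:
H = 8
V = -91 (V = 106 - 197 = -91)
H*V = 8*(-91) = -728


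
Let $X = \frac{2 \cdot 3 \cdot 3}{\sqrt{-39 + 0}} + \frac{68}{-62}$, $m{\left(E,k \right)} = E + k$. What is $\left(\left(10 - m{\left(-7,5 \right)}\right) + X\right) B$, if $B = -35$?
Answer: $- \frac{11830}{31} + \frac{210 i \sqrt{39}}{13} \approx -381.61 + 100.88 i$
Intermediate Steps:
$X = - \frac{34}{31} - \frac{6 i \sqrt{39}}{13}$ ($X = \frac{6 \cdot 3}{\sqrt{-39}} + 68 \left(- \frac{1}{62}\right) = \frac{18}{i \sqrt{39}} - \frac{34}{31} = 18 \left(- \frac{i \sqrt{39}}{39}\right) - \frac{34}{31} = - \frac{6 i \sqrt{39}}{13} - \frac{34}{31} = - \frac{34}{31} - \frac{6 i \sqrt{39}}{13} \approx -1.0968 - 2.8823 i$)
$\left(\left(10 - m{\left(-7,5 \right)}\right) + X\right) B = \left(\left(10 - \left(-7 + 5\right)\right) - \left(\frac{34}{31} + \frac{6 i \sqrt{39}}{13}\right)\right) \left(-35\right) = \left(\left(10 - -2\right) - \left(\frac{34}{31} + \frac{6 i \sqrt{39}}{13}\right)\right) \left(-35\right) = \left(\left(10 + 2\right) - \left(\frac{34}{31} + \frac{6 i \sqrt{39}}{13}\right)\right) \left(-35\right) = \left(12 - \left(\frac{34}{31} + \frac{6 i \sqrt{39}}{13}\right)\right) \left(-35\right) = \left(\frac{338}{31} - \frac{6 i \sqrt{39}}{13}\right) \left(-35\right) = - \frac{11830}{31} + \frac{210 i \sqrt{39}}{13}$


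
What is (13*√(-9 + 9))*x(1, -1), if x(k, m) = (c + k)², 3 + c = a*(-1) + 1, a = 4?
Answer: 0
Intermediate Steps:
c = -6 (c = -3 + (4*(-1) + 1) = -3 + (-4 + 1) = -3 - 3 = -6)
x(k, m) = (-6 + k)²
(13*√(-9 + 9))*x(1, -1) = (13*√(-9 + 9))*(-6 + 1)² = (13*√0)*(-5)² = (13*0)*25 = 0*25 = 0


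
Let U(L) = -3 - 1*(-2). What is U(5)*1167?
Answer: -1167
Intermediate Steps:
U(L) = -1 (U(L) = -3 + 2 = -1)
U(5)*1167 = -1*1167 = -1167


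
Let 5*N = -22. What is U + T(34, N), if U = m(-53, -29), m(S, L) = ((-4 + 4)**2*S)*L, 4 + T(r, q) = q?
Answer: -42/5 ≈ -8.4000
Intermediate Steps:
N = -22/5 (N = (1/5)*(-22) = -22/5 ≈ -4.4000)
T(r, q) = -4 + q
m(S, L) = 0 (m(S, L) = (0**2*S)*L = (0*S)*L = 0*L = 0)
U = 0
U + T(34, N) = 0 + (-4 - 22/5) = 0 - 42/5 = -42/5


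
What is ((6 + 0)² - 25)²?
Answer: 121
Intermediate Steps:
((6 + 0)² - 25)² = (6² - 25)² = (36 - 25)² = 11² = 121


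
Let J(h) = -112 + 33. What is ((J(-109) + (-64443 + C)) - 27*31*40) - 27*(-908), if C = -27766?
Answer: -101252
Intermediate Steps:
J(h) = -79
((J(-109) + (-64443 + C)) - 27*31*40) - 27*(-908) = ((-79 + (-64443 - 27766)) - 27*31*40) - 27*(-908) = ((-79 - 92209) - 837*40) + 24516 = (-92288 - 33480) + 24516 = -125768 + 24516 = -101252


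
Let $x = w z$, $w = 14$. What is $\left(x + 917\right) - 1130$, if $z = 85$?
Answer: $977$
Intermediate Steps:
$x = 1190$ ($x = 14 \cdot 85 = 1190$)
$\left(x + 917\right) - 1130 = \left(1190 + 917\right) - 1130 = 2107 - 1130 = 977$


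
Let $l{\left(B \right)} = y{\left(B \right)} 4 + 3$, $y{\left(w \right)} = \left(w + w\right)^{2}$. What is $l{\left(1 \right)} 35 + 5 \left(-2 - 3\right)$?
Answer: $640$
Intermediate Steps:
$y{\left(w \right)} = 4 w^{2}$ ($y{\left(w \right)} = \left(2 w\right)^{2} = 4 w^{2}$)
$l{\left(B \right)} = 3 + 16 B^{2}$ ($l{\left(B \right)} = 4 B^{2} \cdot 4 + 3 = 16 B^{2} + 3 = 3 + 16 B^{2}$)
$l{\left(1 \right)} 35 + 5 \left(-2 - 3\right) = \left(3 + 16 \cdot 1^{2}\right) 35 + 5 \left(-2 - 3\right) = \left(3 + 16 \cdot 1\right) 35 + 5 \left(-5\right) = \left(3 + 16\right) 35 - 25 = 19 \cdot 35 - 25 = 665 - 25 = 640$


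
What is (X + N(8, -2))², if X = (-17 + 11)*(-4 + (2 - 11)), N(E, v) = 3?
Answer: 6561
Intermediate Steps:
X = 78 (X = -6*(-4 - 9) = -6*(-13) = 78)
(X + N(8, -2))² = (78 + 3)² = 81² = 6561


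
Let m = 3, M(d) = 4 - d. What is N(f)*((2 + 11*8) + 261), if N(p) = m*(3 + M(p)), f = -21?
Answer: 29484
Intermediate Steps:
N(p) = 21 - 3*p (N(p) = 3*(3 + (4 - p)) = 3*(7 - p) = 21 - 3*p)
N(f)*((2 + 11*8) + 261) = (21 - 3*(-21))*((2 + 11*8) + 261) = (21 + 63)*((2 + 88) + 261) = 84*(90 + 261) = 84*351 = 29484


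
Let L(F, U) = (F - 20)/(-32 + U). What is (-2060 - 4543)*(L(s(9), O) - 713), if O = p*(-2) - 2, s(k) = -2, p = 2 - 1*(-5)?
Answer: 37639301/8 ≈ 4.7049e+6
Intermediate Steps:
p = 7 (p = 2 + 5 = 7)
O = -16 (O = 7*(-2) - 2 = -14 - 2 = -16)
L(F, U) = (-20 + F)/(-32 + U)
(-2060 - 4543)*(L(s(9), O) - 713) = (-2060 - 4543)*((-20 - 2)/(-32 - 16) - 713) = -6603*(-22/(-48) - 713) = -6603*(-1/48*(-22) - 713) = -6603*(11/24 - 713) = -6603*(-17101/24) = 37639301/8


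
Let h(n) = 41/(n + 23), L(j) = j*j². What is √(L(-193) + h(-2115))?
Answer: 57*I*√2420948695/1046 ≈ 2681.2*I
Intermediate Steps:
L(j) = j³
h(n) = 41/(23 + n)
√(L(-193) + h(-2115)) = √((-193)³ + 41/(23 - 2115)) = √(-7189057 + 41/(-2092)) = √(-7189057 + 41*(-1/2092)) = √(-7189057 - 41/2092) = √(-15039507285/2092) = 57*I*√2420948695/1046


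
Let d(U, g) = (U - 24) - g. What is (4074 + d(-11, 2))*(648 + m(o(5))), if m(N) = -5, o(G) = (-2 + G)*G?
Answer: 2595791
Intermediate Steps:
d(U, g) = -24 + U - g (d(U, g) = (-24 + U) - g = -24 + U - g)
o(G) = G*(-2 + G)
(4074 + d(-11, 2))*(648 + m(o(5))) = (4074 + (-24 - 11 - 1*2))*(648 - 5) = (4074 + (-24 - 11 - 2))*643 = (4074 - 37)*643 = 4037*643 = 2595791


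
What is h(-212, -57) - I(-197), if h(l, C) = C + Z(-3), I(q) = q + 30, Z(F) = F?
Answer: 107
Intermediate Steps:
I(q) = 30 + q
h(l, C) = -3 + C (h(l, C) = C - 3 = -3 + C)
h(-212, -57) - I(-197) = (-3 - 57) - (30 - 197) = -60 - 1*(-167) = -60 + 167 = 107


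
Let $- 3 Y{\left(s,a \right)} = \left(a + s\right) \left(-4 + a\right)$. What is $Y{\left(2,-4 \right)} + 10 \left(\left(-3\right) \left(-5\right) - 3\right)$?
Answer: $\frac{344}{3} \approx 114.67$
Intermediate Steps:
$Y{\left(s,a \right)} = - \frac{\left(-4 + a\right) \left(a + s\right)}{3}$ ($Y{\left(s,a \right)} = - \frac{\left(a + s\right) \left(-4 + a\right)}{3} = - \frac{\left(-4 + a\right) \left(a + s\right)}{3}$)
$Y{\left(2,-4 \right)} + 10 \left(\left(-3\right) \left(-5\right) - 3\right) = \left(- \frac{\left(-4\right)^{2}}{3} + \frac{4}{3} \left(-4\right) + \frac{4}{3} \cdot 2 - \left(- \frac{4}{3}\right) 2\right) + 10 \left(\left(-3\right) \left(-5\right) - 3\right) = \left(\left(- \frac{1}{3}\right) 16 - \frac{16}{3} + \frac{8}{3} + \frac{8}{3}\right) + 10 \left(15 - 3\right) = \left(- \frac{16}{3} - \frac{16}{3} + \frac{8}{3} + \frac{8}{3}\right) + 10 \cdot 12 = - \frac{16}{3} + 120 = \frac{344}{3}$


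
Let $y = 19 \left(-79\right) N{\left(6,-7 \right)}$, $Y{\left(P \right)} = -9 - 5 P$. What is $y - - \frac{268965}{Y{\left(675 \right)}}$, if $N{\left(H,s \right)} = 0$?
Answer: $- \frac{29885}{376} \approx -79.481$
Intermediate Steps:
$y = 0$ ($y = 19 \left(-79\right) 0 = \left(-1501\right) 0 = 0$)
$y - - \frac{268965}{Y{\left(675 \right)}} = 0 - - \frac{268965}{-9 - 3375} = 0 - - \frac{268965}{-3384} = 0 - \left(-268965\right) \left(- \frac{1}{3384}\right) = 0 - \frac{29885}{376} = - \frac{29885}{376}$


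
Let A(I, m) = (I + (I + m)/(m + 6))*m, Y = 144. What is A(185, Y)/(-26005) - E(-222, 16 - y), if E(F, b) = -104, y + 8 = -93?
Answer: 66939104/650125 ≈ 102.96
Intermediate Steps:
y = -101 (y = -8 - 93 = -101)
A(I, m) = m*(I + (I + m)/(6 + m)) (A(I, m) = (I + (I + m)/(6 + m))*m = m*(I + (I + m)/(6 + m)))
A(185, Y)/(-26005) - E(-222, 16 - y) = (144*(144 + 7*185 + 185*144)/(6 + 144))/(-26005) - 1*(-104) = (144*(144 + 1295 + 26640)/150)*(-1/26005) + 104 = (144*(1/150)*28079)*(-1/26005) + 104 = (673896/25)*(-1/26005) + 104 = -673896/650125 + 104 = 66939104/650125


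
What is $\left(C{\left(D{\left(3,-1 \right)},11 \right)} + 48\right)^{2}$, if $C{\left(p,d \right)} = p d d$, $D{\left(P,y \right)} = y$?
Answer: $5329$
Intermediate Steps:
$C{\left(p,d \right)} = p d^{2}$ ($C{\left(p,d \right)} = d p d = p d^{2}$)
$\left(C{\left(D{\left(3,-1 \right)},11 \right)} + 48\right)^{2} = \left(- 11^{2} + 48\right)^{2} = \left(\left(-1\right) 121 + 48\right)^{2} = \left(-121 + 48\right)^{2} = \left(-73\right)^{2} = 5329$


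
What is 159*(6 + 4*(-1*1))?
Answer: 318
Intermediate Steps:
159*(6 + 4*(-1*1)) = 159*(6 + 4*(-1)) = 159*(6 - 4) = 159*2 = 318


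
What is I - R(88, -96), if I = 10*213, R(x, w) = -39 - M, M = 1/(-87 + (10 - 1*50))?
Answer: 275462/127 ≈ 2169.0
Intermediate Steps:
M = -1/127 (M = 1/(-87 + (10 - 50)) = 1/(-87 - 40) = 1/(-127) = -1/127 ≈ -0.0078740)
R(x, w) = -4952/127 (R(x, w) = -39 - 1*(-1/127) = -39 + 1/127 = -4952/127)
I = 2130
I - R(88, -96) = 2130 - 1*(-4952/127) = 2130 + 4952/127 = 275462/127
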